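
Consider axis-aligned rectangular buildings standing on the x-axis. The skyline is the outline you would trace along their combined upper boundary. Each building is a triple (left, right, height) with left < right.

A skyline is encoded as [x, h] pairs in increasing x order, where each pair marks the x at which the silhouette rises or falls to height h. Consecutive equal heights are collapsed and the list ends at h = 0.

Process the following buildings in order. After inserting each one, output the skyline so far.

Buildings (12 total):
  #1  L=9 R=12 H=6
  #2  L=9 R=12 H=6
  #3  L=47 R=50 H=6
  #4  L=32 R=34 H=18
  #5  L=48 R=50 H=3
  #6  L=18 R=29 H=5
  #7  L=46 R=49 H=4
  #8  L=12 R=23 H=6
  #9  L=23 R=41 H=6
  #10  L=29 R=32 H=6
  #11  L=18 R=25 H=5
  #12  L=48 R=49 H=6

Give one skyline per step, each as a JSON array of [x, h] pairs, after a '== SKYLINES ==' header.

== SKYLINES ==
[[9,6],[12,0]]
[[9,6],[12,0]]
[[9,6],[12,0],[47,6],[50,0]]
[[9,6],[12,0],[32,18],[34,0],[47,6],[50,0]]
[[9,6],[12,0],[32,18],[34,0],[47,6],[50,0]]
[[9,6],[12,0],[18,5],[29,0],[32,18],[34,0],[47,6],[50,0]]
[[9,6],[12,0],[18,5],[29,0],[32,18],[34,0],[46,4],[47,6],[50,0]]
[[9,6],[23,5],[29,0],[32,18],[34,0],[46,4],[47,6],[50,0]]
[[9,6],[32,18],[34,6],[41,0],[46,4],[47,6],[50,0]]
[[9,6],[32,18],[34,6],[41,0],[46,4],[47,6],[50,0]]
[[9,6],[32,18],[34,6],[41,0],[46,4],[47,6],[50,0]]
[[9,6],[32,18],[34,6],[41,0],[46,4],[47,6],[50,0]]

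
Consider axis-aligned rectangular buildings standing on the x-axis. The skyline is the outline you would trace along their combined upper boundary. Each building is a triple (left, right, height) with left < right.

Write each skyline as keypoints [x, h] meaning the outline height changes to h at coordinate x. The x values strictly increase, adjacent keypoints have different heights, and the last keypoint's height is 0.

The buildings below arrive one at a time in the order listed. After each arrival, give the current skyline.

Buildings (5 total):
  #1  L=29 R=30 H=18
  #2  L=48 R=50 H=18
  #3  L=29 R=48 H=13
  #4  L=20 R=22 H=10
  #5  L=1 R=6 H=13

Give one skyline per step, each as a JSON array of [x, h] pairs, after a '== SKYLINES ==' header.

== SKYLINES ==
[[29,18],[30,0]]
[[29,18],[30,0],[48,18],[50,0]]
[[29,18],[30,13],[48,18],[50,0]]
[[20,10],[22,0],[29,18],[30,13],[48,18],[50,0]]
[[1,13],[6,0],[20,10],[22,0],[29,18],[30,13],[48,18],[50,0]]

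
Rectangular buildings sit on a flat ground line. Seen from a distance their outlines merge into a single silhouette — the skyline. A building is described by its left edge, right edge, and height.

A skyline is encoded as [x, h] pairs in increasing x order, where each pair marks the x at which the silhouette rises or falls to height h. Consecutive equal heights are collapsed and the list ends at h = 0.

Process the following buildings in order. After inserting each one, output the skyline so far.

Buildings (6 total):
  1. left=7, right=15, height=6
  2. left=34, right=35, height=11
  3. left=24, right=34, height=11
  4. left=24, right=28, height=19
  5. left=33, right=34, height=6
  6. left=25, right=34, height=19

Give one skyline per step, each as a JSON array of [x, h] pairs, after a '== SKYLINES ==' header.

== SKYLINES ==
[[7,6],[15,0]]
[[7,6],[15,0],[34,11],[35,0]]
[[7,6],[15,0],[24,11],[35,0]]
[[7,6],[15,0],[24,19],[28,11],[35,0]]
[[7,6],[15,0],[24,19],[28,11],[35,0]]
[[7,6],[15,0],[24,19],[34,11],[35,0]]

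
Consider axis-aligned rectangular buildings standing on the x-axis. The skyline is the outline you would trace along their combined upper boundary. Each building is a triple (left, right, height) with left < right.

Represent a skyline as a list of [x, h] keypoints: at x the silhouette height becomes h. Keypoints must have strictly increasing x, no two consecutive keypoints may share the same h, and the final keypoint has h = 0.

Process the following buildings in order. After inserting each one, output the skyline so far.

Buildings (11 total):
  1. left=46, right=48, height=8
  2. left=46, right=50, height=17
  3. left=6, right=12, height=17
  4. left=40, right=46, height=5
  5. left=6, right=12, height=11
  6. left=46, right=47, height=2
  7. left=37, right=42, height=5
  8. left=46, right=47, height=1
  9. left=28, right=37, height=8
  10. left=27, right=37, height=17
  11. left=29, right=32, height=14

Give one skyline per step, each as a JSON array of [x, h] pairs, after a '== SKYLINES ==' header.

== SKYLINES ==
[[46,8],[48,0]]
[[46,17],[50,0]]
[[6,17],[12,0],[46,17],[50,0]]
[[6,17],[12,0],[40,5],[46,17],[50,0]]
[[6,17],[12,0],[40,5],[46,17],[50,0]]
[[6,17],[12,0],[40,5],[46,17],[50,0]]
[[6,17],[12,0],[37,5],[46,17],[50,0]]
[[6,17],[12,0],[37,5],[46,17],[50,0]]
[[6,17],[12,0],[28,8],[37,5],[46,17],[50,0]]
[[6,17],[12,0],[27,17],[37,5],[46,17],[50,0]]
[[6,17],[12,0],[27,17],[37,5],[46,17],[50,0]]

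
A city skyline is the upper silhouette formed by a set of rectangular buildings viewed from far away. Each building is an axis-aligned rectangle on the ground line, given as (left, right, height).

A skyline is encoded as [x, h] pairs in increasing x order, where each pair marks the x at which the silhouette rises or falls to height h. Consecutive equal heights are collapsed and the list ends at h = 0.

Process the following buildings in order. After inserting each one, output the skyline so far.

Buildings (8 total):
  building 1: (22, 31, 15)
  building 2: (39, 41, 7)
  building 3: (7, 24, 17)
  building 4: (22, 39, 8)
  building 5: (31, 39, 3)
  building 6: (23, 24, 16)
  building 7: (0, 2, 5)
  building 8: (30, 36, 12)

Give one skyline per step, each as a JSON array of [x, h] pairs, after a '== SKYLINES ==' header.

== SKYLINES ==
[[22,15],[31,0]]
[[22,15],[31,0],[39,7],[41,0]]
[[7,17],[24,15],[31,0],[39,7],[41,0]]
[[7,17],[24,15],[31,8],[39,7],[41,0]]
[[7,17],[24,15],[31,8],[39,7],[41,0]]
[[7,17],[24,15],[31,8],[39,7],[41,0]]
[[0,5],[2,0],[7,17],[24,15],[31,8],[39,7],[41,0]]
[[0,5],[2,0],[7,17],[24,15],[31,12],[36,8],[39,7],[41,0]]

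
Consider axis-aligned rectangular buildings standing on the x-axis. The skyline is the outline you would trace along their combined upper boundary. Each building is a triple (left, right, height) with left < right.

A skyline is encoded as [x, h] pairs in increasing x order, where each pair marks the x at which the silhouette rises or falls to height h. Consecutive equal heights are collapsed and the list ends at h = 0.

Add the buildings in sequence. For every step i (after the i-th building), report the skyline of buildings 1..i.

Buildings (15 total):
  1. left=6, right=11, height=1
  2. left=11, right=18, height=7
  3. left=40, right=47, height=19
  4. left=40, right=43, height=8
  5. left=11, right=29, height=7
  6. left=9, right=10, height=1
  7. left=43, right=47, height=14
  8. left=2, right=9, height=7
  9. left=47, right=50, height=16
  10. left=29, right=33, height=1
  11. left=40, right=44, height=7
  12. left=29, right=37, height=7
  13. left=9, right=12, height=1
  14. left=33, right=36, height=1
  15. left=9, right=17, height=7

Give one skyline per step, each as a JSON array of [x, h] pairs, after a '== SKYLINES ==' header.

== SKYLINES ==
[[6,1],[11,0]]
[[6,1],[11,7],[18,0]]
[[6,1],[11,7],[18,0],[40,19],[47,0]]
[[6,1],[11,7],[18,0],[40,19],[47,0]]
[[6,1],[11,7],[29,0],[40,19],[47,0]]
[[6,1],[11,7],[29,0],[40,19],[47,0]]
[[6,1],[11,7],[29,0],[40,19],[47,0]]
[[2,7],[9,1],[11,7],[29,0],[40,19],[47,0]]
[[2,7],[9,1],[11,7],[29,0],[40,19],[47,16],[50,0]]
[[2,7],[9,1],[11,7],[29,1],[33,0],[40,19],[47,16],[50,0]]
[[2,7],[9,1],[11,7],[29,1],[33,0],[40,19],[47,16],[50,0]]
[[2,7],[9,1],[11,7],[37,0],[40,19],[47,16],[50,0]]
[[2,7],[9,1],[11,7],[37,0],[40,19],[47,16],[50,0]]
[[2,7],[9,1],[11,7],[37,0],[40,19],[47,16],[50,0]]
[[2,7],[37,0],[40,19],[47,16],[50,0]]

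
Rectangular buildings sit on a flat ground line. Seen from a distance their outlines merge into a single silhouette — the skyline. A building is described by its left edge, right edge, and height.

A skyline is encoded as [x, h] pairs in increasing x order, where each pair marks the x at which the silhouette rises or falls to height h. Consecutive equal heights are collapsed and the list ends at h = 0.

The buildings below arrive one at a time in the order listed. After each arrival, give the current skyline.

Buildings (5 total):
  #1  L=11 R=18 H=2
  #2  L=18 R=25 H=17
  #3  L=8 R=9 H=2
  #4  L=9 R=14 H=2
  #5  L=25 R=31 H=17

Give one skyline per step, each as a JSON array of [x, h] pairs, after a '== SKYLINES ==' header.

== SKYLINES ==
[[11,2],[18,0]]
[[11,2],[18,17],[25,0]]
[[8,2],[9,0],[11,2],[18,17],[25,0]]
[[8,2],[18,17],[25,0]]
[[8,2],[18,17],[31,0]]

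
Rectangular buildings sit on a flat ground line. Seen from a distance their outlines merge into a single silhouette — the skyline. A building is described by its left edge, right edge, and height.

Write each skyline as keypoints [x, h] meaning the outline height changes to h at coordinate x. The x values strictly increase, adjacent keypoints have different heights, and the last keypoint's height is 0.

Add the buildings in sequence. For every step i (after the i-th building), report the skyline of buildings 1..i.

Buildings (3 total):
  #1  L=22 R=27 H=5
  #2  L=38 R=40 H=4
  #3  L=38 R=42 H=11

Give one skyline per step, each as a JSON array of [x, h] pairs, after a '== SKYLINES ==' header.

== SKYLINES ==
[[22,5],[27,0]]
[[22,5],[27,0],[38,4],[40,0]]
[[22,5],[27,0],[38,11],[42,0]]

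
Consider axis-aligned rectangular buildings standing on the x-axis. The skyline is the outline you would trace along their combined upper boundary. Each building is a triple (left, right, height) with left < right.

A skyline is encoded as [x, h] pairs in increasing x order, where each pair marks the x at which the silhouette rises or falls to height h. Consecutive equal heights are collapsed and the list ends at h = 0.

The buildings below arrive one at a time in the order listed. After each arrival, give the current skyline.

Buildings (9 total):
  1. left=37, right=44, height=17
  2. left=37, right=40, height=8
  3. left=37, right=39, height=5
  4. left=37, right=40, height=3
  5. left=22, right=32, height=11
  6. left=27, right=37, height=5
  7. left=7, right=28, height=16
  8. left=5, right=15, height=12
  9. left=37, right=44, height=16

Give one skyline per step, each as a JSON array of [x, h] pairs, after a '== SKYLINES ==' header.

== SKYLINES ==
[[37,17],[44,0]]
[[37,17],[44,0]]
[[37,17],[44,0]]
[[37,17],[44,0]]
[[22,11],[32,0],[37,17],[44,0]]
[[22,11],[32,5],[37,17],[44,0]]
[[7,16],[28,11],[32,5],[37,17],[44,0]]
[[5,12],[7,16],[28,11],[32,5],[37,17],[44,0]]
[[5,12],[7,16],[28,11],[32,5],[37,17],[44,0]]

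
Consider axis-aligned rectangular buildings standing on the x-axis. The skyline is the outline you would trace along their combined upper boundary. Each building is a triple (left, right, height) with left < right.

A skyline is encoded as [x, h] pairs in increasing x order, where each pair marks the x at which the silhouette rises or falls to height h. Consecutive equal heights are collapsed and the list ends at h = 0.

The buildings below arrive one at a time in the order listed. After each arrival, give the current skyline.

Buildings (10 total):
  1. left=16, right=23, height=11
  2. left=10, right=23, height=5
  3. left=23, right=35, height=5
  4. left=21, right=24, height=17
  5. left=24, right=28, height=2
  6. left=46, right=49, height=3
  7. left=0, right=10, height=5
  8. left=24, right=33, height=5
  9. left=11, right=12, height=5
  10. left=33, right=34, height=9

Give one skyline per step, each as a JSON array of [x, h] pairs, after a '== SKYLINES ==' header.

== SKYLINES ==
[[16,11],[23,0]]
[[10,5],[16,11],[23,0]]
[[10,5],[16,11],[23,5],[35,0]]
[[10,5],[16,11],[21,17],[24,5],[35,0]]
[[10,5],[16,11],[21,17],[24,5],[35,0]]
[[10,5],[16,11],[21,17],[24,5],[35,0],[46,3],[49,0]]
[[0,5],[16,11],[21,17],[24,5],[35,0],[46,3],[49,0]]
[[0,5],[16,11],[21,17],[24,5],[35,0],[46,3],[49,0]]
[[0,5],[16,11],[21,17],[24,5],[35,0],[46,3],[49,0]]
[[0,5],[16,11],[21,17],[24,5],[33,9],[34,5],[35,0],[46,3],[49,0]]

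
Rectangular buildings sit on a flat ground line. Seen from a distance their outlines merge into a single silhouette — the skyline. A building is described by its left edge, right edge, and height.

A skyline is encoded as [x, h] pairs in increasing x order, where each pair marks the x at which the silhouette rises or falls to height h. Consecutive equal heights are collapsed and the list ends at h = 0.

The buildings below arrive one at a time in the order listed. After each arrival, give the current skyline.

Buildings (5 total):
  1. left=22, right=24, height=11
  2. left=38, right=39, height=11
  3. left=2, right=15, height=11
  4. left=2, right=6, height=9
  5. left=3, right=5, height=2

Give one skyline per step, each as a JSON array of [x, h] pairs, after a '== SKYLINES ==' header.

== SKYLINES ==
[[22,11],[24,0]]
[[22,11],[24,0],[38,11],[39,0]]
[[2,11],[15,0],[22,11],[24,0],[38,11],[39,0]]
[[2,11],[15,0],[22,11],[24,0],[38,11],[39,0]]
[[2,11],[15,0],[22,11],[24,0],[38,11],[39,0]]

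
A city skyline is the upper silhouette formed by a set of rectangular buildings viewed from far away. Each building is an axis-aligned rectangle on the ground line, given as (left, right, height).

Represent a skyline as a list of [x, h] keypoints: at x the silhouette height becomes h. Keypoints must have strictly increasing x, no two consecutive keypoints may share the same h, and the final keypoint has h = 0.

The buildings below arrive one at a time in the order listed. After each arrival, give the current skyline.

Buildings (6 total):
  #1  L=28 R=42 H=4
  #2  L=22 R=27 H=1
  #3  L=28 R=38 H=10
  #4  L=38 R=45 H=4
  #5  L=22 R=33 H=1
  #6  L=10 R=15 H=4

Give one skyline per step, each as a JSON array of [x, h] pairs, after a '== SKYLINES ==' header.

== SKYLINES ==
[[28,4],[42,0]]
[[22,1],[27,0],[28,4],[42,0]]
[[22,1],[27,0],[28,10],[38,4],[42,0]]
[[22,1],[27,0],[28,10],[38,4],[45,0]]
[[22,1],[28,10],[38,4],[45,0]]
[[10,4],[15,0],[22,1],[28,10],[38,4],[45,0]]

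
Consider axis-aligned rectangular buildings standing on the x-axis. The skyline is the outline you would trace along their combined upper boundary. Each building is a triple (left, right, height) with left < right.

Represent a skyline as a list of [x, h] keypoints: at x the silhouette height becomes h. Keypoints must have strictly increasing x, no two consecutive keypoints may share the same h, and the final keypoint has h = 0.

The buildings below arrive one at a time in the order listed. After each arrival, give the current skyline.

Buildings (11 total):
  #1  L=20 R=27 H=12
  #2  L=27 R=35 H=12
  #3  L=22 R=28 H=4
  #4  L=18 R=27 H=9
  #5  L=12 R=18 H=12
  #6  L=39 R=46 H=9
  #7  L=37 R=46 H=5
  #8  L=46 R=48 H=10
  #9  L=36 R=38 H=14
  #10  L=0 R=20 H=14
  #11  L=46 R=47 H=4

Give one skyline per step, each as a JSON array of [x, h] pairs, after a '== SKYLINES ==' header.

== SKYLINES ==
[[20,12],[27,0]]
[[20,12],[35,0]]
[[20,12],[35,0]]
[[18,9],[20,12],[35,0]]
[[12,12],[18,9],[20,12],[35,0]]
[[12,12],[18,9],[20,12],[35,0],[39,9],[46,0]]
[[12,12],[18,9],[20,12],[35,0],[37,5],[39,9],[46,0]]
[[12,12],[18,9],[20,12],[35,0],[37,5],[39,9],[46,10],[48,0]]
[[12,12],[18,9],[20,12],[35,0],[36,14],[38,5],[39,9],[46,10],[48,0]]
[[0,14],[20,12],[35,0],[36,14],[38,5],[39,9],[46,10],[48,0]]
[[0,14],[20,12],[35,0],[36,14],[38,5],[39,9],[46,10],[48,0]]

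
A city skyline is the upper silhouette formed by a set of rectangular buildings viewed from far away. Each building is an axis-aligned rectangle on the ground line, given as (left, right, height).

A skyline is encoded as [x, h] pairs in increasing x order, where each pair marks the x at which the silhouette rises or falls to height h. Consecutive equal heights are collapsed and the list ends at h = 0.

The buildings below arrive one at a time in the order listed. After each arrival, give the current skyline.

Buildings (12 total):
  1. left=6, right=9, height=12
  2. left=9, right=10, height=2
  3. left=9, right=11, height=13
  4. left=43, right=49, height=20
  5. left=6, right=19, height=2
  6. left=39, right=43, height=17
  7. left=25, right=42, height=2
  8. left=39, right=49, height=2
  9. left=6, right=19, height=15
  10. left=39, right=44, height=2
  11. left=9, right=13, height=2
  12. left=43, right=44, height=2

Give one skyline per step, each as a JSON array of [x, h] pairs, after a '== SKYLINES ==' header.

== SKYLINES ==
[[6,12],[9,0]]
[[6,12],[9,2],[10,0]]
[[6,12],[9,13],[11,0]]
[[6,12],[9,13],[11,0],[43,20],[49,0]]
[[6,12],[9,13],[11,2],[19,0],[43,20],[49,0]]
[[6,12],[9,13],[11,2],[19,0],[39,17],[43,20],[49,0]]
[[6,12],[9,13],[11,2],[19,0],[25,2],[39,17],[43,20],[49,0]]
[[6,12],[9,13],[11,2],[19,0],[25,2],[39,17],[43,20],[49,0]]
[[6,15],[19,0],[25,2],[39,17],[43,20],[49,0]]
[[6,15],[19,0],[25,2],[39,17],[43,20],[49,0]]
[[6,15],[19,0],[25,2],[39,17],[43,20],[49,0]]
[[6,15],[19,0],[25,2],[39,17],[43,20],[49,0]]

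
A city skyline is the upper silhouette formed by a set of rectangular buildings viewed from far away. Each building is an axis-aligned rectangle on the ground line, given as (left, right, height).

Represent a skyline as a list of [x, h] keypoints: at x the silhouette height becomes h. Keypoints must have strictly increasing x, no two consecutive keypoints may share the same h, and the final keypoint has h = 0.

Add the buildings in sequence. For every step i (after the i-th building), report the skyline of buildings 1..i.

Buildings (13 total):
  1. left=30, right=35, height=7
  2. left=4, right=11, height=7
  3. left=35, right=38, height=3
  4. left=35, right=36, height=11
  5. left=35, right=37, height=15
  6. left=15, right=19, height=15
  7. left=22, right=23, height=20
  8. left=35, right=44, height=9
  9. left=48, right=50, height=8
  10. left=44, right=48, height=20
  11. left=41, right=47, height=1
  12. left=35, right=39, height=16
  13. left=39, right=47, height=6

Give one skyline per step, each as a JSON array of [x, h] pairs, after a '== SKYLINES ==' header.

== SKYLINES ==
[[30,7],[35,0]]
[[4,7],[11,0],[30,7],[35,0]]
[[4,7],[11,0],[30,7],[35,3],[38,0]]
[[4,7],[11,0],[30,7],[35,11],[36,3],[38,0]]
[[4,7],[11,0],[30,7],[35,15],[37,3],[38,0]]
[[4,7],[11,0],[15,15],[19,0],[30,7],[35,15],[37,3],[38,0]]
[[4,7],[11,0],[15,15],[19,0],[22,20],[23,0],[30,7],[35,15],[37,3],[38,0]]
[[4,7],[11,0],[15,15],[19,0],[22,20],[23,0],[30,7],[35,15],[37,9],[44,0]]
[[4,7],[11,0],[15,15],[19,0],[22,20],[23,0],[30,7],[35,15],[37,9],[44,0],[48,8],[50,0]]
[[4,7],[11,0],[15,15],[19,0],[22,20],[23,0],[30,7],[35,15],[37,9],[44,20],[48,8],[50,0]]
[[4,7],[11,0],[15,15],[19,0],[22,20],[23,0],[30,7],[35,15],[37,9],[44,20],[48,8],[50,0]]
[[4,7],[11,0],[15,15],[19,0],[22,20],[23,0],[30,7],[35,16],[39,9],[44,20],[48,8],[50,0]]
[[4,7],[11,0],[15,15],[19,0],[22,20],[23,0],[30,7],[35,16],[39,9],[44,20],[48,8],[50,0]]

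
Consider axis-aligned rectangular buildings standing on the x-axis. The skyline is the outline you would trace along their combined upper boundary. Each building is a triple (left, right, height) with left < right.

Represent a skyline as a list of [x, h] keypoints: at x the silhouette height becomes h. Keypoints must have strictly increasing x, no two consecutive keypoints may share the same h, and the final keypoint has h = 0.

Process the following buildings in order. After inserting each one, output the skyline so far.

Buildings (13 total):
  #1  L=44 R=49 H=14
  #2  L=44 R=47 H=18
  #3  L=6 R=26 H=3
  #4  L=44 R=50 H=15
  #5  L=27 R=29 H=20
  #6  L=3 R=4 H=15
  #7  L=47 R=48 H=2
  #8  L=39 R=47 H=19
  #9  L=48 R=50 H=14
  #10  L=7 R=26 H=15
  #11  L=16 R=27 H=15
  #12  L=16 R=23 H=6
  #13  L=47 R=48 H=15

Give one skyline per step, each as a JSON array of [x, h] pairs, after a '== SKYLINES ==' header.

== SKYLINES ==
[[44,14],[49,0]]
[[44,18],[47,14],[49,0]]
[[6,3],[26,0],[44,18],[47,14],[49,0]]
[[6,3],[26,0],[44,18],[47,15],[50,0]]
[[6,3],[26,0],[27,20],[29,0],[44,18],[47,15],[50,0]]
[[3,15],[4,0],[6,3],[26,0],[27,20],[29,0],[44,18],[47,15],[50,0]]
[[3,15],[4,0],[6,3],[26,0],[27,20],[29,0],[44,18],[47,15],[50,0]]
[[3,15],[4,0],[6,3],[26,0],[27,20],[29,0],[39,19],[47,15],[50,0]]
[[3,15],[4,0],[6,3],[26,0],[27,20],[29,0],[39,19],[47,15],[50,0]]
[[3,15],[4,0],[6,3],[7,15],[26,0],[27,20],[29,0],[39,19],[47,15],[50,0]]
[[3,15],[4,0],[6,3],[7,15],[27,20],[29,0],[39,19],[47,15],[50,0]]
[[3,15],[4,0],[6,3],[7,15],[27,20],[29,0],[39,19],[47,15],[50,0]]
[[3,15],[4,0],[6,3],[7,15],[27,20],[29,0],[39,19],[47,15],[50,0]]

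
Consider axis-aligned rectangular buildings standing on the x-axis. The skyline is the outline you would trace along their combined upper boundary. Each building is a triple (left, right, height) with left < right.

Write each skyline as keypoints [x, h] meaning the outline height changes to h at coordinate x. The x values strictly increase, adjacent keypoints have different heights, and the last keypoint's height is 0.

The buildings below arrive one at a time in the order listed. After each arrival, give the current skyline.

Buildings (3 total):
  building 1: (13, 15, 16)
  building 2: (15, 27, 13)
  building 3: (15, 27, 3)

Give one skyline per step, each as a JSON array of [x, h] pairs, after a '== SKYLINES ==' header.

== SKYLINES ==
[[13,16],[15,0]]
[[13,16],[15,13],[27,0]]
[[13,16],[15,13],[27,0]]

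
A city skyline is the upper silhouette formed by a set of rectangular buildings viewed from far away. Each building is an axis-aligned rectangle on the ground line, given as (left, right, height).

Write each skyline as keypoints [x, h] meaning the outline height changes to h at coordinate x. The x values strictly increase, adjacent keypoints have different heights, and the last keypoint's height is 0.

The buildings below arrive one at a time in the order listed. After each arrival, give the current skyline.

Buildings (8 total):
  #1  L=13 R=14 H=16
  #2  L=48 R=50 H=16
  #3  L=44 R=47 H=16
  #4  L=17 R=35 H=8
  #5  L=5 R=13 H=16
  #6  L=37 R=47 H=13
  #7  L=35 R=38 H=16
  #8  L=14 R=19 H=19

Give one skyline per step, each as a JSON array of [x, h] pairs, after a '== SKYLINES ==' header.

== SKYLINES ==
[[13,16],[14,0]]
[[13,16],[14,0],[48,16],[50,0]]
[[13,16],[14,0],[44,16],[47,0],[48,16],[50,0]]
[[13,16],[14,0],[17,8],[35,0],[44,16],[47,0],[48,16],[50,0]]
[[5,16],[14,0],[17,8],[35,0],[44,16],[47,0],[48,16],[50,0]]
[[5,16],[14,0],[17,8],[35,0],[37,13],[44,16],[47,0],[48,16],[50,0]]
[[5,16],[14,0],[17,8],[35,16],[38,13],[44,16],[47,0],[48,16],[50,0]]
[[5,16],[14,19],[19,8],[35,16],[38,13],[44,16],[47,0],[48,16],[50,0]]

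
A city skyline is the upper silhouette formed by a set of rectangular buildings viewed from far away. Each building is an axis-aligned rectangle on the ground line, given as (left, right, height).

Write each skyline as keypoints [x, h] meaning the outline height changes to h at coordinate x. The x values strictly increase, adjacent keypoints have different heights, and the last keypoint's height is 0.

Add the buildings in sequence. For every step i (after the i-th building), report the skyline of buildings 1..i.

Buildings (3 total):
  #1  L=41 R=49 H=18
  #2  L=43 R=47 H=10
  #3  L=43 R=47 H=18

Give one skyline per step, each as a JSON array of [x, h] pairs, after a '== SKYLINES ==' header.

== SKYLINES ==
[[41,18],[49,0]]
[[41,18],[49,0]]
[[41,18],[49,0]]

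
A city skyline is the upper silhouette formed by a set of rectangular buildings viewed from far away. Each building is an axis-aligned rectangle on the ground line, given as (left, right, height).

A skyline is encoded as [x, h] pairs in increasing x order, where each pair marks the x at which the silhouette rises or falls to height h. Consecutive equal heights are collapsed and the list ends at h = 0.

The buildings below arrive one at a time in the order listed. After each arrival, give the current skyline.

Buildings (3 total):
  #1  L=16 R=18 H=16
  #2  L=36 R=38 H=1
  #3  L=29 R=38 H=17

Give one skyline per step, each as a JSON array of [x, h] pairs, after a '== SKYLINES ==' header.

== SKYLINES ==
[[16,16],[18,0]]
[[16,16],[18,0],[36,1],[38,0]]
[[16,16],[18,0],[29,17],[38,0]]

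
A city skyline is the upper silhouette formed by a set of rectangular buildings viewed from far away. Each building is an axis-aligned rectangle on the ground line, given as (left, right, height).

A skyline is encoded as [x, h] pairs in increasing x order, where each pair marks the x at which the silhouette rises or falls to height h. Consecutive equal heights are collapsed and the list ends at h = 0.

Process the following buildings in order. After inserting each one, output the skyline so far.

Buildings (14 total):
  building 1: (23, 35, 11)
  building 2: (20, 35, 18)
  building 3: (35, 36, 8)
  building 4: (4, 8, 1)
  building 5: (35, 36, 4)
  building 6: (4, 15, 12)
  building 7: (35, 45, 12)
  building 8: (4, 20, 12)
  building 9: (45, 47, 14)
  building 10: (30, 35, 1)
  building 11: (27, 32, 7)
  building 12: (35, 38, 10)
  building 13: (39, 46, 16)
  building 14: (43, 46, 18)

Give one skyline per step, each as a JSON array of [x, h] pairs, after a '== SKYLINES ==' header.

== SKYLINES ==
[[23,11],[35,0]]
[[20,18],[35,0]]
[[20,18],[35,8],[36,0]]
[[4,1],[8,0],[20,18],[35,8],[36,0]]
[[4,1],[8,0],[20,18],[35,8],[36,0]]
[[4,12],[15,0],[20,18],[35,8],[36,0]]
[[4,12],[15,0],[20,18],[35,12],[45,0]]
[[4,12],[20,18],[35,12],[45,0]]
[[4,12],[20,18],[35,12],[45,14],[47,0]]
[[4,12],[20,18],[35,12],[45,14],[47,0]]
[[4,12],[20,18],[35,12],[45,14],[47,0]]
[[4,12],[20,18],[35,12],[45,14],[47,0]]
[[4,12],[20,18],[35,12],[39,16],[46,14],[47,0]]
[[4,12],[20,18],[35,12],[39,16],[43,18],[46,14],[47,0]]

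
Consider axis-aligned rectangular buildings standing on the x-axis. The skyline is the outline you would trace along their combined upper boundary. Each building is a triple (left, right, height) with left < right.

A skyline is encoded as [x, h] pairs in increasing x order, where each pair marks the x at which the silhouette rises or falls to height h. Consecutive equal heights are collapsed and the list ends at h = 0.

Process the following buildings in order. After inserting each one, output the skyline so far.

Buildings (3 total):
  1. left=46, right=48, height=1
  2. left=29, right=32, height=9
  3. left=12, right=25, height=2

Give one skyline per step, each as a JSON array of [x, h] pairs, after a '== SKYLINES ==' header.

== SKYLINES ==
[[46,1],[48,0]]
[[29,9],[32,0],[46,1],[48,0]]
[[12,2],[25,0],[29,9],[32,0],[46,1],[48,0]]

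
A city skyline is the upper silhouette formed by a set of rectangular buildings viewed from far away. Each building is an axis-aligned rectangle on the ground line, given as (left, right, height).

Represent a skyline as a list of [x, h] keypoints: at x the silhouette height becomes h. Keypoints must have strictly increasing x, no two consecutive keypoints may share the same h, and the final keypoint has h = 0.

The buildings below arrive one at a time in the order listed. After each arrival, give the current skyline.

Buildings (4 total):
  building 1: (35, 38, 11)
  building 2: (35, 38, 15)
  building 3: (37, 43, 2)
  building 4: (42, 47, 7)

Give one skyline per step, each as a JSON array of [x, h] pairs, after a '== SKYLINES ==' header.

== SKYLINES ==
[[35,11],[38,0]]
[[35,15],[38,0]]
[[35,15],[38,2],[43,0]]
[[35,15],[38,2],[42,7],[47,0]]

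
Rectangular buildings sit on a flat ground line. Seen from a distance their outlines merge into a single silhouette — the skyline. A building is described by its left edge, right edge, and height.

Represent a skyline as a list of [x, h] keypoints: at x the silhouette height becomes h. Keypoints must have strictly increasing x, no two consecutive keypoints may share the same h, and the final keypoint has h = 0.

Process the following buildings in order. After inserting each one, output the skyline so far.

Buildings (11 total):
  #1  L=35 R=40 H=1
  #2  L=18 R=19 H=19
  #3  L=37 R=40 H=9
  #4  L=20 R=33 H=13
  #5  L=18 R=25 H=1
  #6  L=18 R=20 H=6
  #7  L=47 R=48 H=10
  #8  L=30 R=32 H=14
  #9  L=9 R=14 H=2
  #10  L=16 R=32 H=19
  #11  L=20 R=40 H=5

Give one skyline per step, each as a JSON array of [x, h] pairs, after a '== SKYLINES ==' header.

== SKYLINES ==
[[35,1],[40,0]]
[[18,19],[19,0],[35,1],[40,0]]
[[18,19],[19,0],[35,1],[37,9],[40,0]]
[[18,19],[19,0],[20,13],[33,0],[35,1],[37,9],[40,0]]
[[18,19],[19,1],[20,13],[33,0],[35,1],[37,9],[40,0]]
[[18,19],[19,6],[20,13],[33,0],[35,1],[37,9],[40,0]]
[[18,19],[19,6],[20,13],[33,0],[35,1],[37,9],[40,0],[47,10],[48,0]]
[[18,19],[19,6],[20,13],[30,14],[32,13],[33,0],[35,1],[37,9],[40,0],[47,10],[48,0]]
[[9,2],[14,0],[18,19],[19,6],[20,13],[30,14],[32,13],[33,0],[35,1],[37,9],[40,0],[47,10],[48,0]]
[[9,2],[14,0],[16,19],[32,13],[33,0],[35,1],[37,9],[40,0],[47,10],[48,0]]
[[9,2],[14,0],[16,19],[32,13],[33,5],[37,9],[40,0],[47,10],[48,0]]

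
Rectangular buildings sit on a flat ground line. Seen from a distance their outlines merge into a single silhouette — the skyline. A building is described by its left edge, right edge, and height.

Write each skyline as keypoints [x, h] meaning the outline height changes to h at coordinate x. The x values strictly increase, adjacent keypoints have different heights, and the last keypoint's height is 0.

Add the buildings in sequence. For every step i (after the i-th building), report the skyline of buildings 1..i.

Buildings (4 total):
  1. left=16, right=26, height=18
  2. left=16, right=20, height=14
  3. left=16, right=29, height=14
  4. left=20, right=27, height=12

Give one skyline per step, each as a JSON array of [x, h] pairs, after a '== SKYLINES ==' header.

== SKYLINES ==
[[16,18],[26,0]]
[[16,18],[26,0]]
[[16,18],[26,14],[29,0]]
[[16,18],[26,14],[29,0]]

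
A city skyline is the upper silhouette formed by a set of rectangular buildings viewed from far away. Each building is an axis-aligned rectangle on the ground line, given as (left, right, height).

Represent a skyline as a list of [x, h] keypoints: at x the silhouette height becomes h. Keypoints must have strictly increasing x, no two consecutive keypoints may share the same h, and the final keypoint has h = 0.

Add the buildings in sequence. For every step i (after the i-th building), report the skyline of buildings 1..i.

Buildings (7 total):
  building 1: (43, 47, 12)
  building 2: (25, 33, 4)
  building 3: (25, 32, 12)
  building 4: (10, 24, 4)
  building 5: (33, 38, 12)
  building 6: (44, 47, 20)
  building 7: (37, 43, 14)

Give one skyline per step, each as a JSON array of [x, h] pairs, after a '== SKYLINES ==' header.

== SKYLINES ==
[[43,12],[47,0]]
[[25,4],[33,0],[43,12],[47,0]]
[[25,12],[32,4],[33,0],[43,12],[47,0]]
[[10,4],[24,0],[25,12],[32,4],[33,0],[43,12],[47,0]]
[[10,4],[24,0],[25,12],[32,4],[33,12],[38,0],[43,12],[47,0]]
[[10,4],[24,0],[25,12],[32,4],[33,12],[38,0],[43,12],[44,20],[47,0]]
[[10,4],[24,0],[25,12],[32,4],[33,12],[37,14],[43,12],[44,20],[47,0]]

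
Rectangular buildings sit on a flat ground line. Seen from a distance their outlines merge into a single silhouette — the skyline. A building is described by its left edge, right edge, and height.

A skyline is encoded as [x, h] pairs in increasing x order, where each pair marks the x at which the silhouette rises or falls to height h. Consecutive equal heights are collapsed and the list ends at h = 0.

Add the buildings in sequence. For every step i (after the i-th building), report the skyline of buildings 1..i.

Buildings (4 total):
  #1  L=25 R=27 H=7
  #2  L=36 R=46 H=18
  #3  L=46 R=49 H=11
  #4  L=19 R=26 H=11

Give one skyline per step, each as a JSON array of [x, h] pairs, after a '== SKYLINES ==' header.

== SKYLINES ==
[[25,7],[27,0]]
[[25,7],[27,0],[36,18],[46,0]]
[[25,7],[27,0],[36,18],[46,11],[49,0]]
[[19,11],[26,7],[27,0],[36,18],[46,11],[49,0]]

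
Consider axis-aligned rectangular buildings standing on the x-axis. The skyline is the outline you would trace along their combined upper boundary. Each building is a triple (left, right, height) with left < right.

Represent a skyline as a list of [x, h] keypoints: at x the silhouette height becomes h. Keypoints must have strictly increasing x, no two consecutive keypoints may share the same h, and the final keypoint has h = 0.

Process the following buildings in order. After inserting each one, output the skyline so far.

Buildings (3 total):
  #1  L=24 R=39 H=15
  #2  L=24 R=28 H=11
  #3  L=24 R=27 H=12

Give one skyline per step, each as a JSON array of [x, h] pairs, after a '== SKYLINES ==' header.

== SKYLINES ==
[[24,15],[39,0]]
[[24,15],[39,0]]
[[24,15],[39,0]]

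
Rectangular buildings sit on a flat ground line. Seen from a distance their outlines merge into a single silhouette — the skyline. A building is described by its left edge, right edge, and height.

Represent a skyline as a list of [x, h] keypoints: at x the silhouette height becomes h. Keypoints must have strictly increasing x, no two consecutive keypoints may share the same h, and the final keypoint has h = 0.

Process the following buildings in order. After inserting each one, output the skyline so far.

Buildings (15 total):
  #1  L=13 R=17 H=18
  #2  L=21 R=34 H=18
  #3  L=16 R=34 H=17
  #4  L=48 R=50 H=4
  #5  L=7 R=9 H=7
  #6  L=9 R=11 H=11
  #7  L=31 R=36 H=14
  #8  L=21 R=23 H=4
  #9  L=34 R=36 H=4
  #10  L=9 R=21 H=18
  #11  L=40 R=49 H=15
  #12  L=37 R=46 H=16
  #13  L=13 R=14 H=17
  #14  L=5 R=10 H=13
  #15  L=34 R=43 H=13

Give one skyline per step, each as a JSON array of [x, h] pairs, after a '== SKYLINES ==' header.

== SKYLINES ==
[[13,18],[17,0]]
[[13,18],[17,0],[21,18],[34,0]]
[[13,18],[17,17],[21,18],[34,0]]
[[13,18],[17,17],[21,18],[34,0],[48,4],[50,0]]
[[7,7],[9,0],[13,18],[17,17],[21,18],[34,0],[48,4],[50,0]]
[[7,7],[9,11],[11,0],[13,18],[17,17],[21,18],[34,0],[48,4],[50,0]]
[[7,7],[9,11],[11,0],[13,18],[17,17],[21,18],[34,14],[36,0],[48,4],[50,0]]
[[7,7],[9,11],[11,0],[13,18],[17,17],[21,18],[34,14],[36,0],[48,4],[50,0]]
[[7,7],[9,11],[11,0],[13,18],[17,17],[21,18],[34,14],[36,0],[48,4],[50,0]]
[[7,7],[9,18],[34,14],[36,0],[48,4],[50,0]]
[[7,7],[9,18],[34,14],[36,0],[40,15],[49,4],[50,0]]
[[7,7],[9,18],[34,14],[36,0],[37,16],[46,15],[49,4],[50,0]]
[[7,7],[9,18],[34,14],[36,0],[37,16],[46,15],[49,4],[50,0]]
[[5,13],[9,18],[34,14],[36,0],[37,16],[46,15],[49,4],[50,0]]
[[5,13],[9,18],[34,14],[36,13],[37,16],[46,15],[49,4],[50,0]]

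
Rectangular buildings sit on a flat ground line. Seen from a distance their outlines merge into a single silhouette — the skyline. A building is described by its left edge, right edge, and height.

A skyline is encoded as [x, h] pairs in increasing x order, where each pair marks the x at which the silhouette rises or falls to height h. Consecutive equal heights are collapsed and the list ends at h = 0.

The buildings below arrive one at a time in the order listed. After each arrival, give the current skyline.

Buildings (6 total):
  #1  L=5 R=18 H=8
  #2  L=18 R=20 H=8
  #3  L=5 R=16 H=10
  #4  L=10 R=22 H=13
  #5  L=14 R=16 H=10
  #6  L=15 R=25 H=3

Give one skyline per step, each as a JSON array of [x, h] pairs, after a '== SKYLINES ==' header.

== SKYLINES ==
[[5,8],[18,0]]
[[5,8],[20,0]]
[[5,10],[16,8],[20,0]]
[[5,10],[10,13],[22,0]]
[[5,10],[10,13],[22,0]]
[[5,10],[10,13],[22,3],[25,0]]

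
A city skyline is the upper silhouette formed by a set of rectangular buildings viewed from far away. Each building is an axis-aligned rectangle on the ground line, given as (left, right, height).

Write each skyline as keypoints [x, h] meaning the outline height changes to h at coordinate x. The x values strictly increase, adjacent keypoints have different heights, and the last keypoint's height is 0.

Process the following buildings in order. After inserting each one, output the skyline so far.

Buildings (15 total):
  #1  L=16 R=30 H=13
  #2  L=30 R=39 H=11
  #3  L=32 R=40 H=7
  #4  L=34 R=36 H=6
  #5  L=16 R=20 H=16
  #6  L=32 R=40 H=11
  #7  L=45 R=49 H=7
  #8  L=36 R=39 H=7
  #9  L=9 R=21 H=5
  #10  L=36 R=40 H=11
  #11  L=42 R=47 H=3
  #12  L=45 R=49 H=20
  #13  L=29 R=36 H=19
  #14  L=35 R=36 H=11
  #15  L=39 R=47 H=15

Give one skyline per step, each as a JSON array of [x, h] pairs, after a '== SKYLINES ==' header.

== SKYLINES ==
[[16,13],[30,0]]
[[16,13],[30,11],[39,0]]
[[16,13],[30,11],[39,7],[40,0]]
[[16,13],[30,11],[39,7],[40,0]]
[[16,16],[20,13],[30,11],[39,7],[40,0]]
[[16,16],[20,13],[30,11],[40,0]]
[[16,16],[20,13],[30,11],[40,0],[45,7],[49,0]]
[[16,16],[20,13],[30,11],[40,0],[45,7],[49,0]]
[[9,5],[16,16],[20,13],[30,11],[40,0],[45,7],[49,0]]
[[9,5],[16,16],[20,13],[30,11],[40,0],[45,7],[49,0]]
[[9,5],[16,16],[20,13],[30,11],[40,0],[42,3],[45,7],[49,0]]
[[9,5],[16,16],[20,13],[30,11],[40,0],[42,3],[45,20],[49,0]]
[[9,5],[16,16],[20,13],[29,19],[36,11],[40,0],[42,3],[45,20],[49,0]]
[[9,5],[16,16],[20,13],[29,19],[36,11],[40,0],[42,3],[45,20],[49,0]]
[[9,5],[16,16],[20,13],[29,19],[36,11],[39,15],[45,20],[49,0]]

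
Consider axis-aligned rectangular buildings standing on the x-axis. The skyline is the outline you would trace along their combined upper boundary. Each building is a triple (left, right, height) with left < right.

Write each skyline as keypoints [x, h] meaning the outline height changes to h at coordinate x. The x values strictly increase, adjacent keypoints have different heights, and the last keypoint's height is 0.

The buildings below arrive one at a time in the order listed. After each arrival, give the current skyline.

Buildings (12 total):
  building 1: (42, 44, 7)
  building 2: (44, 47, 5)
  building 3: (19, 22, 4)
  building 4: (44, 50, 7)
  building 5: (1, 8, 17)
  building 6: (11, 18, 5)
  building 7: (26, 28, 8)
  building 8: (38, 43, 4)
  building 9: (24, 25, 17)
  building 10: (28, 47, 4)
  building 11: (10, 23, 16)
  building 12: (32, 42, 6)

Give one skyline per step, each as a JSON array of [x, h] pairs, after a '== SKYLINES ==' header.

== SKYLINES ==
[[42,7],[44,0]]
[[42,7],[44,5],[47,0]]
[[19,4],[22,0],[42,7],[44,5],[47,0]]
[[19,4],[22,0],[42,7],[50,0]]
[[1,17],[8,0],[19,4],[22,0],[42,7],[50,0]]
[[1,17],[8,0],[11,5],[18,0],[19,4],[22,0],[42,7],[50,0]]
[[1,17],[8,0],[11,5],[18,0],[19,4],[22,0],[26,8],[28,0],[42,7],[50,0]]
[[1,17],[8,0],[11,5],[18,0],[19,4],[22,0],[26,8],[28,0],[38,4],[42,7],[50,0]]
[[1,17],[8,0],[11,5],[18,0],[19,4],[22,0],[24,17],[25,0],[26,8],[28,0],[38,4],[42,7],[50,0]]
[[1,17],[8,0],[11,5],[18,0],[19,4],[22,0],[24,17],[25,0],[26,8],[28,4],[42,7],[50,0]]
[[1,17],[8,0],[10,16],[23,0],[24,17],[25,0],[26,8],[28,4],[42,7],[50,0]]
[[1,17],[8,0],[10,16],[23,0],[24,17],[25,0],[26,8],[28,4],[32,6],[42,7],[50,0]]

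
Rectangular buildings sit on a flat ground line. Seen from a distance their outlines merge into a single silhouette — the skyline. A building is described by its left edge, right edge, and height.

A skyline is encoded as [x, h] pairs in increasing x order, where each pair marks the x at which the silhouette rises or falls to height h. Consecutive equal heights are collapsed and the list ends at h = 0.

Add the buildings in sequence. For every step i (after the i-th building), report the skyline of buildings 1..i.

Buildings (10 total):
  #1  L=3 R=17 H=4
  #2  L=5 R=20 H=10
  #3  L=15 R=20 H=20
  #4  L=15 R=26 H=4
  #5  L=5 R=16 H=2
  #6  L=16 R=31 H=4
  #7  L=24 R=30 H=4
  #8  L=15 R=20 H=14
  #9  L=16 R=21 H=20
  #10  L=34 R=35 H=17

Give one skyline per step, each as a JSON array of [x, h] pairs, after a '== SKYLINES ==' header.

== SKYLINES ==
[[3,4],[17,0]]
[[3,4],[5,10],[20,0]]
[[3,4],[5,10],[15,20],[20,0]]
[[3,4],[5,10],[15,20],[20,4],[26,0]]
[[3,4],[5,10],[15,20],[20,4],[26,0]]
[[3,4],[5,10],[15,20],[20,4],[31,0]]
[[3,4],[5,10],[15,20],[20,4],[31,0]]
[[3,4],[5,10],[15,20],[20,4],[31,0]]
[[3,4],[5,10],[15,20],[21,4],[31,0]]
[[3,4],[5,10],[15,20],[21,4],[31,0],[34,17],[35,0]]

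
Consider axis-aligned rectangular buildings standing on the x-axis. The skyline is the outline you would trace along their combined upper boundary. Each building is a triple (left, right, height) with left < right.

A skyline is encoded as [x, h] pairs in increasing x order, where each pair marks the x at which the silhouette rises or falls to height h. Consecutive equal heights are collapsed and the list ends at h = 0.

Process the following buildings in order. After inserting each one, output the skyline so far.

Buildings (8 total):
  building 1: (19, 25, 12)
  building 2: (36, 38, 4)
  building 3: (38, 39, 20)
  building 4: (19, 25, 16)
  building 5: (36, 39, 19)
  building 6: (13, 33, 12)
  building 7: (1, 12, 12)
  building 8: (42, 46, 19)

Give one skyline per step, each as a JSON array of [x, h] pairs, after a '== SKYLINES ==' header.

== SKYLINES ==
[[19,12],[25,0]]
[[19,12],[25,0],[36,4],[38,0]]
[[19,12],[25,0],[36,4],[38,20],[39,0]]
[[19,16],[25,0],[36,4],[38,20],[39,0]]
[[19,16],[25,0],[36,19],[38,20],[39,0]]
[[13,12],[19,16],[25,12],[33,0],[36,19],[38,20],[39,0]]
[[1,12],[12,0],[13,12],[19,16],[25,12],[33,0],[36,19],[38,20],[39,0]]
[[1,12],[12,0],[13,12],[19,16],[25,12],[33,0],[36,19],[38,20],[39,0],[42,19],[46,0]]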